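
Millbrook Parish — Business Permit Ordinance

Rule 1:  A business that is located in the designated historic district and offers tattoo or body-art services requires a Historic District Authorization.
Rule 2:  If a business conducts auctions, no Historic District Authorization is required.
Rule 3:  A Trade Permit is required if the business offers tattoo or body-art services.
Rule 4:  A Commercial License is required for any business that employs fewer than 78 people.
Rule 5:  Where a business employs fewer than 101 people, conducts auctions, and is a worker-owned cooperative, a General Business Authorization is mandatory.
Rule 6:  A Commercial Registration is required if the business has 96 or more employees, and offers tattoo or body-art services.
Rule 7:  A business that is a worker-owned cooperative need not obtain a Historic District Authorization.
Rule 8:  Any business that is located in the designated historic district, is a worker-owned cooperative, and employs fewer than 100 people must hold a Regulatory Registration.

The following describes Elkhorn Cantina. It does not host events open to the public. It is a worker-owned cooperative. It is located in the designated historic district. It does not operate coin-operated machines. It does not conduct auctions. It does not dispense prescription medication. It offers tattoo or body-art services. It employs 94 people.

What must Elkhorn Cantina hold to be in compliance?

Rule 1: is located in the designated historic district; offers tattoo or body-art services → Historic District Authorization required.
Rule 2: does not conduct auctions → Historic District Authorization exemption does not apply.
Rule 3: offers tattoo or body-art services → Trade Permit required.
Rule 4: employees 94 ≥ 78 → Commercial License not required.
Rule 5: employees 94 < 101; does not conduct auctions; is a worker-owned cooperative → General Business Authorization not required.
Rule 6: employees 94 < 96; offers tattoo or body-art services → Commercial Registration not required.
Rule 7: is a worker-owned cooperative → exempt from Historic District Authorization.
Rule 8: is located in the designated historic district; is a worker-owned cooperative; employees 94 < 100 → Regulatory Registration required.

Regulatory Registration, Trade Permit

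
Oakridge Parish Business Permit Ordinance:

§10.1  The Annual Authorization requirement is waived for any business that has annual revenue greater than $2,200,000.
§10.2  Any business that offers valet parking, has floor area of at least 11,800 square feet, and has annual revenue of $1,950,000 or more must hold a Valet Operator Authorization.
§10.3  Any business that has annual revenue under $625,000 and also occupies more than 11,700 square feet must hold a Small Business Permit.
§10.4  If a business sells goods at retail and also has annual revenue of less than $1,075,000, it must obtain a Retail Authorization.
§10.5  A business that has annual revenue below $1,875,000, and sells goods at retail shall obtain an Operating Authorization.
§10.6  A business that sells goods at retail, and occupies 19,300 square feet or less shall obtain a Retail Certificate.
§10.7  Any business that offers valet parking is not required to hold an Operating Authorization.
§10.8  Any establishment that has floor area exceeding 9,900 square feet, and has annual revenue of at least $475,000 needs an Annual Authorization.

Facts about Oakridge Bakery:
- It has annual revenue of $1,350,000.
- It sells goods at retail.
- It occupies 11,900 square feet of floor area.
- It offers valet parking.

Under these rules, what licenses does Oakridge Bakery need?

Annual Authorization, Retail Certificate

§10.1 revenue $1,350,000 ≤ $2,200,000 → Annual Authorization exemption does not apply.
§10.2 offers valet parking; floor area 11,900 square feet ≥ 11,800 square feet; revenue $1,350,000 < $1,950,000 → Valet Operator Authorization not required.
§10.3 revenue $1,350,000 ≥ $625,000; floor area 11,900 square feet > 11,700 square feet → Small Business Permit not required.
§10.4 sells goods at retail; revenue $1,350,000 ≥ $1,075,000 → Retail Authorization not required.
§10.5 revenue $1,350,000 < $1,875,000; sells goods at retail → Operating Authorization required.
§10.6 sells goods at retail; floor area 11,900 square feet ≤ 19,300 square feet → Retail Certificate required.
§10.7 offers valet parking → exempt from Operating Authorization.
§10.8 floor area 11,900 square feet > 9,900 square feet; revenue $1,350,000 ≥ $475,000 → Annual Authorization required.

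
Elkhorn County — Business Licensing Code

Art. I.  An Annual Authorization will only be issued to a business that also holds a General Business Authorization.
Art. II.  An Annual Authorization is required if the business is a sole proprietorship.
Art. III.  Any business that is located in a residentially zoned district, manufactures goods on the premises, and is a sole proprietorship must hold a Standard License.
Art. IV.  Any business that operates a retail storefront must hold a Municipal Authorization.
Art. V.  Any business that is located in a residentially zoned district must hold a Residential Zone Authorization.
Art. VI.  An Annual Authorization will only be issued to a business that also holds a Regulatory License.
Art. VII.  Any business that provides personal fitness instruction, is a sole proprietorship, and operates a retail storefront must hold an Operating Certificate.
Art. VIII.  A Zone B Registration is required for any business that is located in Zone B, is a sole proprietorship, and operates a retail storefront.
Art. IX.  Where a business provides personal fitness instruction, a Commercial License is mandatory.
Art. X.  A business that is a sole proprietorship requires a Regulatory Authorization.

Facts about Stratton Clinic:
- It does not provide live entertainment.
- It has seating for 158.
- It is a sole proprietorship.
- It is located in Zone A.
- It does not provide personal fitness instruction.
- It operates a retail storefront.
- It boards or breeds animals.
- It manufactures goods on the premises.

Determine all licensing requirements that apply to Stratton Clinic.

Art. I. Annual Authorization is required → General Business Authorization also required.
Art. II. is a sole proprietorship → Annual Authorization required.
Art. III. is located in Zone A (not: is located in a residentially zoned district); manufactures goods on the premises; is a sole proprietorship → Standard License not required.
Art. IV. operates a retail storefront → Municipal Authorization required.
Art. V. is located in Zone A (not: is located in a residentially zoned district) → Residential Zone Authorization not required.
Art. VI. Annual Authorization is required → Regulatory License also required.
Art. VII. does not provide personal fitness instruction; is a sole proprietorship; operates a retail storefront → Operating Certificate not required.
Art. VIII. is located in Zone A (not: is located in Zone B); is a sole proprietorship; operates a retail storefront → Zone B Registration not required.
Art. IX. does not provide personal fitness instruction → Commercial License not required.
Art. X. is a sole proprietorship → Regulatory Authorization required.

Annual Authorization, General Business Authorization, Municipal Authorization, Regulatory Authorization, Regulatory License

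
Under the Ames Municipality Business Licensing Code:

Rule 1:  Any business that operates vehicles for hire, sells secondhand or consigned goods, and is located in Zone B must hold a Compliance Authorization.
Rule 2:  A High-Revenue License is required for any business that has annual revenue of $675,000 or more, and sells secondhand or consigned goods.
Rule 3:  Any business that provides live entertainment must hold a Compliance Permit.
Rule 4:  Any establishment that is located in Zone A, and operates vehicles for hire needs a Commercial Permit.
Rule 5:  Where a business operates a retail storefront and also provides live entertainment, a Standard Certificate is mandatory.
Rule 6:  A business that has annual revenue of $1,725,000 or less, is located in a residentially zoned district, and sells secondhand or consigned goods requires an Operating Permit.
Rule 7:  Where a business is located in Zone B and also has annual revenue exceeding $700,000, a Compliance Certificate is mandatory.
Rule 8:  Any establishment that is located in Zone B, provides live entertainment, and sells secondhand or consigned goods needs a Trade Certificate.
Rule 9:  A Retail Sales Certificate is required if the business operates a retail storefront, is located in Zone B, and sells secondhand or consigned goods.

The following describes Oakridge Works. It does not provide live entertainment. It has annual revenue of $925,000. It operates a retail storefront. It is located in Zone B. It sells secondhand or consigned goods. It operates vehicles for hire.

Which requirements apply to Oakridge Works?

Compliance Authorization, Compliance Certificate, High-Revenue License, Retail Sales Certificate

Rule 1: operates vehicles for hire; sells secondhand or consigned goods; is located in Zone B → Compliance Authorization required.
Rule 2: revenue $925,000 ≥ $675,000; sells secondhand or consigned goods → High-Revenue License required.
Rule 3: does not provide live entertainment → Compliance Permit not required.
Rule 4: is located in Zone B (not: is located in Zone A); operates vehicles for hire → Commercial Permit not required.
Rule 5: operates a retail storefront; does not provide live entertainment → Standard Certificate not required.
Rule 6: revenue $925,000 ≤ $1,725,000; is located in Zone B (not: is located in a residentially zoned district); sells secondhand or consigned goods → Operating Permit not required.
Rule 7: is located in Zone B; revenue $925,000 > $700,000 → Compliance Certificate required.
Rule 8: is located in Zone B; does not provide live entertainment; sells secondhand or consigned goods → Trade Certificate not required.
Rule 9: operates a retail storefront; is located in Zone B; sells secondhand or consigned goods → Retail Sales Certificate required.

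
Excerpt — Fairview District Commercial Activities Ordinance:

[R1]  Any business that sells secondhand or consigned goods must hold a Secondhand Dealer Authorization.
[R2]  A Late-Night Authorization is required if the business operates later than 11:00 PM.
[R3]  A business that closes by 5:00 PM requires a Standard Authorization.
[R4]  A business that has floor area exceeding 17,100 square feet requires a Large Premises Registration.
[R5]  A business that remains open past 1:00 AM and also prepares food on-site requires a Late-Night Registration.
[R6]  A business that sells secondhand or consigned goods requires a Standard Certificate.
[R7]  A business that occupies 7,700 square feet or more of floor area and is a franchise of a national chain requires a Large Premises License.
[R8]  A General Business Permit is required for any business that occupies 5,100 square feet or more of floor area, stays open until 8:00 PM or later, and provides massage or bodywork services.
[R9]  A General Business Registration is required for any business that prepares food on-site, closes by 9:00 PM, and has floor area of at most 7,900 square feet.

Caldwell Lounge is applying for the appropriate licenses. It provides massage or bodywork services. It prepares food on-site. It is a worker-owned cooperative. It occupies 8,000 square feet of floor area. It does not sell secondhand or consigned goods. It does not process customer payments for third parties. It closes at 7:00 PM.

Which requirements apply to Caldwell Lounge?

None

[R1] does not sell secondhand or consigned goods → Secondhand Dealer Authorization not required.
[R2] closes 7:00 PM, at/before 11:00 PM → Late-Night Authorization not required.
[R3] closes 7:00 PM, after 5:00 PM → Standard Authorization not required.
[R4] floor area 8,000 square feet ≤ 17,100 square feet → Large Premises Registration not required.
[R5] closes 7:00 PM, at/before 1:00 AM; prepares food on-site → Late-Night Registration not required.
[R6] does not sell secondhand or consigned goods → Standard Certificate not required.
[R7] floor area 8,000 square feet ≥ 7,700 square feet; is a worker-owned cooperative (not: is a franchise of a national chain) → Large Premises License not required.
[R8] floor area 8,000 square feet ≥ 5,100 square feet; closes 7:00 PM, at/before 8:00 PM; provides massage or bodywork services → General Business Permit not required.
[R9] prepares food on-site; closes 7:00 PM, at/before 9:00 PM; floor area 8,000 square feet > 7,900 square feet → General Business Registration not required.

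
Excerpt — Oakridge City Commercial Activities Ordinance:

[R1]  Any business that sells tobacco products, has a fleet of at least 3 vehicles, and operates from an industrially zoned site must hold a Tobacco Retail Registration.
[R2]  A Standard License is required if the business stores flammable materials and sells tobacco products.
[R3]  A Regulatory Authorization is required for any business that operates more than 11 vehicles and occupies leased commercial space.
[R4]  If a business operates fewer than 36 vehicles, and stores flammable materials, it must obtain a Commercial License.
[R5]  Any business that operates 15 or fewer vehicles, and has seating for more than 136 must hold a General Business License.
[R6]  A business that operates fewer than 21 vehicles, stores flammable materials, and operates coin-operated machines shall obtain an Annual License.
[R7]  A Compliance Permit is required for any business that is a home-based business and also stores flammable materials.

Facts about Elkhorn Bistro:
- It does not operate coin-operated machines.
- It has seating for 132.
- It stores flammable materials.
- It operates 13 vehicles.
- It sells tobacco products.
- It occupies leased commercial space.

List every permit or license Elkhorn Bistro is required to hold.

[R1] sells tobacco products; vehicles 13 ≥ 3; occupies leased commercial space (not: operates from an industrially zoned site) → Tobacco Retail Registration not required.
[R2] stores flammable materials; sells tobacco products → Standard License required.
[R3] vehicles 13 > 11; occupies leased commercial space → Regulatory Authorization required.
[R4] vehicles 13 < 36; stores flammable materials → Commercial License required.
[R5] vehicles 13 ≤ 15; seating 132 ≤ 136 → General Business License not required.
[R6] vehicles 13 < 21; stores flammable materials; does not operate coin-operated machines → Annual License not required.
[R7] occupies leased commercial space (not: is a home-based business); stores flammable materials → Compliance Permit not required.

Commercial License, Regulatory Authorization, Standard License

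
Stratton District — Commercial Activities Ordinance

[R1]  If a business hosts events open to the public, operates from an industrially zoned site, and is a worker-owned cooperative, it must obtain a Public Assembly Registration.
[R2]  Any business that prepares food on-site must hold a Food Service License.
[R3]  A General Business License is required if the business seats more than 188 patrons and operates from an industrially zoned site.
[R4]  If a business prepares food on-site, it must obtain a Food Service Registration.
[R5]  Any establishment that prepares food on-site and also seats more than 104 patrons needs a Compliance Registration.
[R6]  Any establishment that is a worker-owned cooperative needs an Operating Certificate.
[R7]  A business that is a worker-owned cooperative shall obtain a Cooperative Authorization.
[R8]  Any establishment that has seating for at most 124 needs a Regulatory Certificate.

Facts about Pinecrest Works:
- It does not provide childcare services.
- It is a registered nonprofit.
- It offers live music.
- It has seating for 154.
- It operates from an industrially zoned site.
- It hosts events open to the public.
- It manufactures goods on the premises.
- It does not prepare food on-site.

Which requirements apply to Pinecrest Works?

None

[R1] hosts events open to the public; operates from an industrially zoned site; is a registered nonprofit (not: is a worker-owned cooperative) → Public Assembly Registration not required.
[R2] does not prepare food on-site → Food Service License not required.
[R3] seating 154 ≤ 188; operates from an industrially zoned site → General Business License not required.
[R4] does not prepare food on-site → Food Service Registration not required.
[R5] does not prepare food on-site; seating 154 > 104 → Compliance Registration not required.
[R6] is a registered nonprofit (not: is a worker-owned cooperative) → Operating Certificate not required.
[R7] is a registered nonprofit (not: is a worker-owned cooperative) → Cooperative Authorization not required.
[R8] seating 154 > 124 → Regulatory Certificate not required.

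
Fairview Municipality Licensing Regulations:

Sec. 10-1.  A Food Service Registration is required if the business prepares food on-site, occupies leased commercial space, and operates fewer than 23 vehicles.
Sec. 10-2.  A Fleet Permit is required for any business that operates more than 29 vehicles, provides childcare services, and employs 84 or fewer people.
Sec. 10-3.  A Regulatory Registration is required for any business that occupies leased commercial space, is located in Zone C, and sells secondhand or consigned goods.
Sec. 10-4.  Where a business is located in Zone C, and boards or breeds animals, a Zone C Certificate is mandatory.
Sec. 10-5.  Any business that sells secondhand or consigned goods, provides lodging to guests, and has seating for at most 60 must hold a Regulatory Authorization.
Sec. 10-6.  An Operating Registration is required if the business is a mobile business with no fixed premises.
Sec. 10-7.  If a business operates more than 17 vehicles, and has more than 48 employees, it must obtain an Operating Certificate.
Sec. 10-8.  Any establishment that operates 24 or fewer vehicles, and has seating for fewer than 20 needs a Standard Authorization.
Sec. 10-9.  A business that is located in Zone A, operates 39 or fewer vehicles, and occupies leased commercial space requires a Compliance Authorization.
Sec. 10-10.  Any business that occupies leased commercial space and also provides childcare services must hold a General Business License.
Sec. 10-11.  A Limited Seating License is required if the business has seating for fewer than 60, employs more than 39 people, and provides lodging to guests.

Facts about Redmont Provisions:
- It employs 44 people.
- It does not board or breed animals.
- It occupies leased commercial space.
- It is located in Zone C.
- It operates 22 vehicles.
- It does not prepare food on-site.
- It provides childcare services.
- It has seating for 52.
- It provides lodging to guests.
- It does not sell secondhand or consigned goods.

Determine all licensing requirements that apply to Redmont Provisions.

Sec. 10-1. does not prepare food on-site; occupies leased commercial space; vehicles 22 < 23 → Food Service Registration not required.
Sec. 10-2. vehicles 22 ≤ 29; provides childcare services; employees 44 ≤ 84 → Fleet Permit not required.
Sec. 10-3. occupies leased commercial space; is located in Zone C; does not sell secondhand or consigned goods → Regulatory Registration not required.
Sec. 10-4. is located in Zone C; does not board or breed animals → Zone C Certificate not required.
Sec. 10-5. does not sell secondhand or consigned goods; provides lodging to guests; seating 52 ≤ 60 → Regulatory Authorization not required.
Sec. 10-6. occupies leased commercial space (not: is a mobile business with no fixed premises) → Operating Registration not required.
Sec. 10-7. vehicles 22 > 17; employees 44 ≤ 48 → Operating Certificate not required.
Sec. 10-8. vehicles 22 ≤ 24; seating 52 ≥ 20 → Standard Authorization not required.
Sec. 10-9. is located in Zone C (not: is located in Zone A); vehicles 22 ≤ 39; occupies leased commercial space → Compliance Authorization not required.
Sec. 10-10. occupies leased commercial space; provides childcare services → General Business License required.
Sec. 10-11. seating 52 < 60; employees 44 > 39; provides lodging to guests → Limited Seating License required.

General Business License, Limited Seating License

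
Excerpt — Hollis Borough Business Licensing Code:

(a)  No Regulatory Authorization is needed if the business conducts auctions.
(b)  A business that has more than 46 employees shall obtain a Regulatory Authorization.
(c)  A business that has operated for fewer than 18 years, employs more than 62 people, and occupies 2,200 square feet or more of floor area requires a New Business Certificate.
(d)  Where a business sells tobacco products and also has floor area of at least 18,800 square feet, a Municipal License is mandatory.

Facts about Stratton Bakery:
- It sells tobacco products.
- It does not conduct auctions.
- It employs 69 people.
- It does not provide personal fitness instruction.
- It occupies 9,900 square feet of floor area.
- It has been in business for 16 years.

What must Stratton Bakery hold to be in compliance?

(a) does not conduct auctions → Regulatory Authorization exemption does not apply.
(b) employees 69 > 46 → Regulatory Authorization required.
(c) years in business 16 < 18; employees 69 > 62; floor area 9,900 square feet ≥ 2,200 square feet → New Business Certificate required.
(d) sells tobacco products; floor area 9,900 square feet < 18,800 square feet → Municipal License not required.

New Business Certificate, Regulatory Authorization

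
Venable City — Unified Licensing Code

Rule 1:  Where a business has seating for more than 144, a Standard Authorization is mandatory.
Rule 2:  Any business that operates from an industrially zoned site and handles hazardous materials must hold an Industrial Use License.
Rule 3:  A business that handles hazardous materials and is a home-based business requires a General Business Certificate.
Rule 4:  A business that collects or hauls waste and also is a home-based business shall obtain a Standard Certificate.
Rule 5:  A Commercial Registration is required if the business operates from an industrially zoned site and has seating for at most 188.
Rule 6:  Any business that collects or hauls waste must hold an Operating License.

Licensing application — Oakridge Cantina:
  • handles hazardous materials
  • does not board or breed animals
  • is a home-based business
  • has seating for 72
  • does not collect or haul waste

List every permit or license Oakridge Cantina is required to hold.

Rule 1: seating 72 ≤ 144 → Standard Authorization not required.
Rule 2: is a home-based business (not: operates from an industrially zoned site); handles hazardous materials → Industrial Use License not required.
Rule 3: handles hazardous materials; is a home-based business → General Business Certificate required.
Rule 4: does not collect or haul waste; is a home-based business → Standard Certificate not required.
Rule 5: is a home-based business (not: operates from an industrially zoned site); seating 72 ≤ 188 → Commercial Registration not required.
Rule 6: does not collect or haul waste → Operating License not required.

General Business Certificate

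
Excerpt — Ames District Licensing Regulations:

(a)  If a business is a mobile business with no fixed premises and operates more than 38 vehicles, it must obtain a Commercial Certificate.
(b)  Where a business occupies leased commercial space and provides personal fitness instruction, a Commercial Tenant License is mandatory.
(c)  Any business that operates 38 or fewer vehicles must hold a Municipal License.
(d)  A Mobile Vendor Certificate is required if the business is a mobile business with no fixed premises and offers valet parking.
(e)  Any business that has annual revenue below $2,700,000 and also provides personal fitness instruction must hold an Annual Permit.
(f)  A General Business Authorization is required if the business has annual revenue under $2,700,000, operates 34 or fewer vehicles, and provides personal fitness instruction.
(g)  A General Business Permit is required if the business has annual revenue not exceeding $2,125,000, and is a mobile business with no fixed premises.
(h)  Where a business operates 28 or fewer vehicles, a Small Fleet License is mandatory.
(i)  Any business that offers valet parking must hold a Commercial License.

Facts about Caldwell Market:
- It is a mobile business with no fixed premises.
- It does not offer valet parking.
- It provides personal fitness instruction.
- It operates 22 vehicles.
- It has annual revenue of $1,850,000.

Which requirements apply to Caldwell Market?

(a) is a mobile business with no fixed premises; vehicles 22 ≤ 38 → Commercial Certificate not required.
(b) is a mobile business with no fixed premises (not: occupies leased commercial space); provides personal fitness instruction → Commercial Tenant License not required.
(c) vehicles 22 ≤ 38 → Municipal License required.
(d) is a mobile business with no fixed premises; does not offer valet parking → Mobile Vendor Certificate not required.
(e) revenue $1,850,000 < $2,700,000; provides personal fitness instruction → Annual Permit required.
(f) revenue $1,850,000 < $2,700,000; vehicles 22 ≤ 34; provides personal fitness instruction → General Business Authorization required.
(g) revenue $1,850,000 ≤ $2,125,000; is a mobile business with no fixed premises → General Business Permit required.
(h) vehicles 22 ≤ 28 → Small Fleet License required.
(i) does not offer valet parking → Commercial License not required.

Annual Permit, General Business Authorization, General Business Permit, Municipal License, Small Fleet License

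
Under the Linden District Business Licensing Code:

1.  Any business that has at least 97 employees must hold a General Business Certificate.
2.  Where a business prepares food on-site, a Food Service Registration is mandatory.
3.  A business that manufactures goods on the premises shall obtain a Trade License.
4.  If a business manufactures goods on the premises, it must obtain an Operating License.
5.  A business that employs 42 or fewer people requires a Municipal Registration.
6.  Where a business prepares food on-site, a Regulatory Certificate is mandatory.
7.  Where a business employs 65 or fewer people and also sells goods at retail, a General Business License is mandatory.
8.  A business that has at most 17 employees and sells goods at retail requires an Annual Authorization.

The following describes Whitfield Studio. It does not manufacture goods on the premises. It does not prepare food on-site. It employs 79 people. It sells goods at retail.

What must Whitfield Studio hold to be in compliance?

1. employees 79 < 97 → General Business Certificate not required.
2. does not prepare food on-site → Food Service Registration not required.
3. does not manufacture goods on the premises → Trade License not required.
4. does not manufacture goods on the premises → Operating License not required.
5. employees 79 > 42 → Municipal Registration not required.
6. does not prepare food on-site → Regulatory Certificate not required.
7. employees 79 > 65; sells goods at retail → General Business License not required.
8. employees 79 > 17; sells goods at retail → Annual Authorization not required.

None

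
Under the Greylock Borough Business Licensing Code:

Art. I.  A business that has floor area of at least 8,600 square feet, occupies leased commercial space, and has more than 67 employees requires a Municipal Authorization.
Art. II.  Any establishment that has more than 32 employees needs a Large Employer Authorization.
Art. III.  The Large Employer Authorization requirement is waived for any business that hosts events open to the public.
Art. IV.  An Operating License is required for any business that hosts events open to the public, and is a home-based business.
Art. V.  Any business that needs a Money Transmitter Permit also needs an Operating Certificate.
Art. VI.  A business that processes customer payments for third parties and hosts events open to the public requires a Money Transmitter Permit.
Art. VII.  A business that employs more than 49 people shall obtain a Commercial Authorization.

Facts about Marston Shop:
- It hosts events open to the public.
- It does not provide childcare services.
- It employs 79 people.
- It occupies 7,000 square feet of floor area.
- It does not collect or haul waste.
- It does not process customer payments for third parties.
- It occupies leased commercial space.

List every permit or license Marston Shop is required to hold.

Commercial Authorization

Art. I. floor area 7,000 square feet < 8,600 square feet; occupies leased commercial space; employees 79 > 67 → Municipal Authorization not required.
Art. II. employees 79 > 32 → Large Employer Authorization required.
Art. III. hosts events open to the public → exempt from Large Employer Authorization.
Art. IV. hosts events open to the public; occupies leased commercial space (not: is a home-based business) → Operating License not required.
Art. V. Money Transmitter Permit is not required → no effect.
Art. VI. does not process customer payments for third parties; hosts events open to the public → Money Transmitter Permit not required.
Art. VII. employees 79 > 49 → Commercial Authorization required.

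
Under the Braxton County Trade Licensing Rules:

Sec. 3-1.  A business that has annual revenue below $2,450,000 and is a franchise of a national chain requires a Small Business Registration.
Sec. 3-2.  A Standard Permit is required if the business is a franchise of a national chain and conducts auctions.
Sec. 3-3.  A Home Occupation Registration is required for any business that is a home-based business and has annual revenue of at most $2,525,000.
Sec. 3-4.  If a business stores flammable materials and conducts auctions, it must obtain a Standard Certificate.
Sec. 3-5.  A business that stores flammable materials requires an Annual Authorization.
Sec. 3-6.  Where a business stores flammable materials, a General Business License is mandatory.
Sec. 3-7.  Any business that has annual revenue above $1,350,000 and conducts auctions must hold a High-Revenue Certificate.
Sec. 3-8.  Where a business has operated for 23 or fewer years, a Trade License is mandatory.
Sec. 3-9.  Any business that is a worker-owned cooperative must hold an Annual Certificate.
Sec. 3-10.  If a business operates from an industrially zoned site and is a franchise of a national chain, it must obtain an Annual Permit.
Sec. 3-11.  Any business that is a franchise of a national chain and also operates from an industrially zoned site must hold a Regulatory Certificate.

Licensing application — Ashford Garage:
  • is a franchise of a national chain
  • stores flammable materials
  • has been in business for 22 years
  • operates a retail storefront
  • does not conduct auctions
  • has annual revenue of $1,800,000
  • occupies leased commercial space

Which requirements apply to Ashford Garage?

Annual Authorization, General Business License, Small Business Registration, Trade License

Sec. 3-1. revenue $1,800,000 < $2,450,000; is a franchise of a national chain → Small Business Registration required.
Sec. 3-2. is a franchise of a national chain; does not conduct auctions → Standard Permit not required.
Sec. 3-3. occupies leased commercial space (not: is a home-based business); revenue $1,800,000 ≤ $2,525,000 → Home Occupation Registration not required.
Sec. 3-4. stores flammable materials; does not conduct auctions → Standard Certificate not required.
Sec. 3-5. stores flammable materials → Annual Authorization required.
Sec. 3-6. stores flammable materials → General Business License required.
Sec. 3-7. revenue $1,800,000 > $1,350,000; does not conduct auctions → High-Revenue Certificate not required.
Sec. 3-8. years in business 22 ≤ 23 → Trade License required.
Sec. 3-9. is a franchise of a national chain (not: is a worker-owned cooperative) → Annual Certificate not required.
Sec. 3-10. occupies leased commercial space (not: operates from an industrially zoned site); is a franchise of a national chain → Annual Permit not required.
Sec. 3-11. is a franchise of a national chain; occupies leased commercial space (not: operates from an industrially zoned site) → Regulatory Certificate not required.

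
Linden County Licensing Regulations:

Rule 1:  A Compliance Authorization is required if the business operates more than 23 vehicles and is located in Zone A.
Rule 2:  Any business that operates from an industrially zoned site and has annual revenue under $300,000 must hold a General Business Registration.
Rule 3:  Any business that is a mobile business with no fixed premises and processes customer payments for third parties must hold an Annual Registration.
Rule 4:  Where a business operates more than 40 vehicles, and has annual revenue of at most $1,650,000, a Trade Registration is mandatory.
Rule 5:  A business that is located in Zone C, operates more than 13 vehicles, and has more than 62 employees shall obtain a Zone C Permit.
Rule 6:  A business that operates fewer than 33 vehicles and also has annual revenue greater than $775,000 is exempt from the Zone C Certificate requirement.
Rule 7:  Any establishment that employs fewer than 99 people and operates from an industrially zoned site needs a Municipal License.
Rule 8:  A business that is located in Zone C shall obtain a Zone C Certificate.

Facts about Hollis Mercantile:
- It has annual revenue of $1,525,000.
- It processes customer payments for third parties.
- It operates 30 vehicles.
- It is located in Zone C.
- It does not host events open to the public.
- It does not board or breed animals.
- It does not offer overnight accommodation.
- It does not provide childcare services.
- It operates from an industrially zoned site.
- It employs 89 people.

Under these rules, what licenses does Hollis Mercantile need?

Municipal License, Zone C Permit

Rule 1: vehicles 30 > 23; is located in Zone C (not: is located in Zone A) → Compliance Authorization not required.
Rule 2: operates from an industrially zoned site; revenue $1,525,000 ≥ $300,000 → General Business Registration not required.
Rule 3: operates from an industrially zoned site (not: is a mobile business with no fixed premises); processes customer payments for third parties → Annual Registration not required.
Rule 4: vehicles 30 ≤ 40; revenue $1,525,000 ≤ $1,650,000 → Trade Registration not required.
Rule 5: is located in Zone C; vehicles 30 > 13; employees 89 > 62 → Zone C Permit required.
Rule 6: vehicles 30 < 33; revenue $1,525,000 > $775,000 → exempt from Zone C Certificate.
Rule 7: employees 89 < 99; operates from an industrially zoned site → Municipal License required.
Rule 8: is located in Zone C → Zone C Certificate required.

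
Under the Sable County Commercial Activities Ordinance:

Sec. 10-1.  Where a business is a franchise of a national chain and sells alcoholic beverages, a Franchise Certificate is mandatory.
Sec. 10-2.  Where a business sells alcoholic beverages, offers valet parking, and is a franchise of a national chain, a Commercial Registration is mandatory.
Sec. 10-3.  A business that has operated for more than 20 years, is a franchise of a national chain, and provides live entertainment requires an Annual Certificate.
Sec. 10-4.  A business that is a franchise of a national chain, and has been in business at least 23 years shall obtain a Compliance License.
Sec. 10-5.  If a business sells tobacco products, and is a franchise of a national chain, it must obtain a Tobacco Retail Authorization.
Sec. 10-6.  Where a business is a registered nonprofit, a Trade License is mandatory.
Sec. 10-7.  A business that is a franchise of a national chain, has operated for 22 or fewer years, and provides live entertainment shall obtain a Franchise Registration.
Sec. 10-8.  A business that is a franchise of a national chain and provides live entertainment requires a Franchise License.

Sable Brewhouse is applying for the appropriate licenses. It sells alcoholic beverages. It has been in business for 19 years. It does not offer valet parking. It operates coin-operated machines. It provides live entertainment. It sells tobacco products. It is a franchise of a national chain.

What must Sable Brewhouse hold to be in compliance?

Franchise Certificate, Franchise License, Franchise Registration, Tobacco Retail Authorization

Sec. 10-1. is a franchise of a national chain; sells alcoholic beverages → Franchise Certificate required.
Sec. 10-2. sells alcoholic beverages; does not offer valet parking; is a franchise of a national chain → Commercial Registration not required.
Sec. 10-3. years in business 19 ≤ 20; is a franchise of a national chain; provides live entertainment → Annual Certificate not required.
Sec. 10-4. is a franchise of a national chain; years in business 19 < 23 → Compliance License not required.
Sec. 10-5. sells tobacco products; is a franchise of a national chain → Tobacco Retail Authorization required.
Sec. 10-6. is a franchise of a national chain (not: is a registered nonprofit) → Trade License not required.
Sec. 10-7. is a franchise of a national chain; years in business 19 ≤ 22; provides live entertainment → Franchise Registration required.
Sec. 10-8. is a franchise of a national chain; provides live entertainment → Franchise License required.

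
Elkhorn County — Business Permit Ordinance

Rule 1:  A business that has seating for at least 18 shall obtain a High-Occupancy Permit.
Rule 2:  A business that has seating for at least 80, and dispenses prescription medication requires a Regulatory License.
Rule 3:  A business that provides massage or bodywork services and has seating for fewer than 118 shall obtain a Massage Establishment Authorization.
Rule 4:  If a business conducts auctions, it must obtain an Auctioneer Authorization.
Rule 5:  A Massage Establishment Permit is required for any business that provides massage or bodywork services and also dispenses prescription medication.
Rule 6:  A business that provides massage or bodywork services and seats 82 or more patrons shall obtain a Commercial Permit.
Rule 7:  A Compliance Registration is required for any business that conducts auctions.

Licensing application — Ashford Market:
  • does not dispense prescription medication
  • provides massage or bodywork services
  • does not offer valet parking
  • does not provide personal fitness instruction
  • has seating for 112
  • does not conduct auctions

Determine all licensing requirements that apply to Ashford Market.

Commercial Permit, High-Occupancy Permit, Massage Establishment Authorization

Rule 1: seating 112 ≥ 18 → High-Occupancy Permit required.
Rule 2: seating 112 ≥ 80; does not dispense prescription medication → Regulatory License not required.
Rule 3: provides massage or bodywork services; seating 112 < 118 → Massage Establishment Authorization required.
Rule 4: does not conduct auctions → Auctioneer Authorization not required.
Rule 5: provides massage or bodywork services; does not dispense prescription medication → Massage Establishment Permit not required.
Rule 6: provides massage or bodywork services; seating 112 ≥ 82 → Commercial Permit required.
Rule 7: does not conduct auctions → Compliance Registration not required.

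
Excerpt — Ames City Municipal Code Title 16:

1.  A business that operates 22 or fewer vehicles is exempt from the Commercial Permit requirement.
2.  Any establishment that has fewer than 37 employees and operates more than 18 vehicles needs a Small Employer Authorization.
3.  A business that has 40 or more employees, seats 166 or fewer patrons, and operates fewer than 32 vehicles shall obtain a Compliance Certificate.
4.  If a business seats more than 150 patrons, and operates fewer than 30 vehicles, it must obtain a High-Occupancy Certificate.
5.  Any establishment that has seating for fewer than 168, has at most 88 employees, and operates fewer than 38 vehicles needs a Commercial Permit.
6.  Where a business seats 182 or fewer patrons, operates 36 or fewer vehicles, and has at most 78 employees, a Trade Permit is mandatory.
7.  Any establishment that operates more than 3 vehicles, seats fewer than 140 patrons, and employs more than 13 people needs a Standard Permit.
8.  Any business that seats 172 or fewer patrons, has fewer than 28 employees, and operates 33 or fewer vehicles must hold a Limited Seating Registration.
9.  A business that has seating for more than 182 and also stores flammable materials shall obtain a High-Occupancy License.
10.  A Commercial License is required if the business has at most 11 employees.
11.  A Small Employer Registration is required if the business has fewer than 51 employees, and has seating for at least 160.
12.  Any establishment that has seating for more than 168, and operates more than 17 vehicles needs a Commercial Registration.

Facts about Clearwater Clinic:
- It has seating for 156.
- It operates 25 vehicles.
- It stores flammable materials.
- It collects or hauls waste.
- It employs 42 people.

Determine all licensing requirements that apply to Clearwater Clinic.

Commercial Permit, Compliance Certificate, High-Occupancy Certificate, Trade Permit

1. vehicles 25 > 22 → Commercial Permit exemption does not apply.
2. employees 42 ≥ 37; vehicles 25 > 18 → Small Employer Authorization not required.
3. employees 42 ≥ 40; seating 156 ≤ 166; vehicles 25 < 32 → Compliance Certificate required.
4. seating 156 > 150; vehicles 25 < 30 → High-Occupancy Certificate required.
5. seating 156 < 168; employees 42 ≤ 88; vehicles 25 < 38 → Commercial Permit required.
6. seating 156 ≤ 182; vehicles 25 ≤ 36; employees 42 ≤ 78 → Trade Permit required.
7. vehicles 25 > 3; seating 156 ≥ 140; employees 42 > 13 → Standard Permit not required.
8. seating 156 ≤ 172; employees 42 ≥ 28; vehicles 25 ≤ 33 → Limited Seating Registration not required.
9. seating 156 ≤ 182; stores flammable materials → High-Occupancy License not required.
10. employees 42 > 11 → Commercial License not required.
11. employees 42 < 51; seating 156 < 160 → Small Employer Registration not required.
12. seating 156 ≤ 168; vehicles 25 > 17 → Commercial Registration not required.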